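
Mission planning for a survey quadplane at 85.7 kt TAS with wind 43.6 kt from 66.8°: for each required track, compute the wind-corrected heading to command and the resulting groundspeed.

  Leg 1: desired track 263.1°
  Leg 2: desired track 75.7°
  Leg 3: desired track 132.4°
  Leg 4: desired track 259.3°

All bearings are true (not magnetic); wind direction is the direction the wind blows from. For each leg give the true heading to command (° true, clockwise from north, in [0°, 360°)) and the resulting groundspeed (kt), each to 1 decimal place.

Leg 1: heading=271.3°, groundspeed=126.7 kt
Leg 2: heading=71.2°, groundspeed=42.4 kt
Leg 3: heading=104.8°, groundspeed=57.9 kt
Leg 4: heading=265.6°, groundspeed=127.7 kt

Leg 1: desired track 263.1°; wind correction +8.2° → command heading 271.3°, groundspeed 126.7 kt
Leg 2: desired track 75.7°; wind correction -4.5° → command heading 71.2°, groundspeed 42.4 kt
Leg 3: desired track 132.4°; wind correction -27.6° → command heading 104.8°, groundspeed 57.9 kt
Leg 4: desired track 259.3°; wind correction +6.3° → command heading 265.6°, groundspeed 127.7 kt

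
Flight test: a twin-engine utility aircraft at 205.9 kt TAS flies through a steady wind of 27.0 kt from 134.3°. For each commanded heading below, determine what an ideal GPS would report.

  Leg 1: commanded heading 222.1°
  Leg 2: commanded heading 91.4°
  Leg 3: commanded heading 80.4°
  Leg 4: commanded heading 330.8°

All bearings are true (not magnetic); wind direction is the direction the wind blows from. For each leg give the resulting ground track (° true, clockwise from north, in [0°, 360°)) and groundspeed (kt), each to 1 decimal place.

Leg 1: track=229.6°, groundspeed=206.6 kt
Leg 2: track=85.8°, groundspeed=187.0 kt
Leg 3: track=73.8°, groundspeed=191.2 kt
Leg 4: track=328.9°, groundspeed=231.9 kt

Leg 1: heading 222.1°; drift +7.5° → track 229.6°, groundspeed 206.6 kt
Leg 2: heading 91.4°; drift -5.6° → track 85.8°, groundspeed 187.0 kt
Leg 3: heading 80.4°; drift -6.6° → track 73.8°, groundspeed 191.2 kt
Leg 4: heading 330.8°; drift -1.9° → track 328.9°, groundspeed 231.9 kt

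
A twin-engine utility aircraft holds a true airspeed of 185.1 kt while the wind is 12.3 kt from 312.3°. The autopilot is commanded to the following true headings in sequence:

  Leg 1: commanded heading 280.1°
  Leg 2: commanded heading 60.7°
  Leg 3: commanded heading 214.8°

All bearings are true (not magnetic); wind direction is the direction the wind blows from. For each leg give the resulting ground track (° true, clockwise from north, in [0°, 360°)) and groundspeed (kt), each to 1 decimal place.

Leg 1: track=278.0°, groundspeed=174.8 kt
Leg 2: track=64.2°, groundspeed=189.3 kt
Leg 3: track=211.1°, groundspeed=187.1 kt

Leg 1: heading 280.1°; drift -2.1° → track 278.0°, groundspeed 174.8 kt
Leg 2: heading 60.7°; drift +3.5° → track 64.2°, groundspeed 189.3 kt
Leg 3: heading 214.8°; drift -3.7° → track 211.1°, groundspeed 187.1 kt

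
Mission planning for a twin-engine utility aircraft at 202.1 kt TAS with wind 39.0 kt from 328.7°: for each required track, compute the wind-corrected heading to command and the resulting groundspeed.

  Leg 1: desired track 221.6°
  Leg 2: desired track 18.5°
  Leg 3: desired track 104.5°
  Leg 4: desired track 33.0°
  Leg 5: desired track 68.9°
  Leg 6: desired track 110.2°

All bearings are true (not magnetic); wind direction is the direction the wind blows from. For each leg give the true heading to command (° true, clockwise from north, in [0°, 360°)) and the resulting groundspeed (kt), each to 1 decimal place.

Leg 1: heading=232.2°, groundspeed=210.1 kt
Leg 2: heading=10.0°, groundspeed=174.7 kt
Leg 3: heading=96.8°, groundspeed=228.2 kt
Leg 4: heading=23.0°, groundspeed=182.1 kt
Leg 5: heading=58.0°, groundspeed=205.3 kt
Leg 6: heading=103.3°, groundspeed=231.2 kt

Leg 1: desired track 221.6°; wind correction +10.6° → command heading 232.2°, groundspeed 210.1 kt
Leg 2: desired track 18.5°; wind correction -8.5° → command heading 10.0°, groundspeed 174.7 kt
Leg 3: desired track 104.5°; wind correction -7.7° → command heading 96.8°, groundspeed 228.2 kt
Leg 4: desired track 33.0°; wind correction -10.0° → command heading 23.0°, groundspeed 182.1 kt
Leg 5: desired track 68.9°; wind correction -10.9° → command heading 58.0°, groundspeed 205.3 kt
Leg 6: desired track 110.2°; wind correction -6.9° → command heading 103.3°, groundspeed 231.2 kt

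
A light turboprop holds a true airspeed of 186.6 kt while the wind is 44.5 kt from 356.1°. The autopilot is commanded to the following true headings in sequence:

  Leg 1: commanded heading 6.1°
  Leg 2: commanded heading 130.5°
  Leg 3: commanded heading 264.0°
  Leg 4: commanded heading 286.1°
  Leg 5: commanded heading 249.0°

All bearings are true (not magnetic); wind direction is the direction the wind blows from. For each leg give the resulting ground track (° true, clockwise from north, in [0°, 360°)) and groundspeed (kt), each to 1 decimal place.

Leg 1: track=9.2°, groundspeed=143.0 kt
Leg 2: track=138.8°, groundspeed=220.0 kt
Leg 3: track=250.7°, groundspeed=193.4 kt
Leg 4: track=272.4°, groundspeed=176.4 kt
Leg 5: track=237.0°, groundspeed=204.2 kt

Leg 1: heading 6.1°; drift +3.1° → track 9.2°, groundspeed 143.0 kt
Leg 2: heading 130.5°; drift +8.3° → track 138.8°, groundspeed 220.0 kt
Leg 3: heading 264.0°; drift -13.3° → track 250.7°, groundspeed 193.4 kt
Leg 4: heading 286.1°; drift -13.7° → track 272.4°, groundspeed 176.4 kt
Leg 5: heading 249.0°; drift -12.0° → track 237.0°, groundspeed 204.2 kt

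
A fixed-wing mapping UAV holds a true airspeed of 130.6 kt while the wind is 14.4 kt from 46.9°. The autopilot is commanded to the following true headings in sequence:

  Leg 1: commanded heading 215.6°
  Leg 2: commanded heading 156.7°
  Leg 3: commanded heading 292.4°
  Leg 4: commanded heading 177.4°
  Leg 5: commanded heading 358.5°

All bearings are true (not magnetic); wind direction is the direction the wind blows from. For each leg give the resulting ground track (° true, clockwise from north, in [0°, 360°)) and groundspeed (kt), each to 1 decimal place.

Leg 1: heading 215.6°; drift +1.1° → track 216.7°, groundspeed 144.7 kt
Leg 2: heading 156.7°; drift +5.7° → track 162.4°, groundspeed 136.2 kt
Leg 3: heading 292.4°; drift -5.5° → track 286.9°, groundspeed 137.2 kt
Leg 4: heading 177.4°; drift +4.5° → track 181.9°, groundspeed 140.4 kt
Leg 5: heading 358.5°; drift -5.1° → track 353.4°, groundspeed 121.5 kt

Leg 1: track=216.7°, groundspeed=144.7 kt
Leg 2: track=162.4°, groundspeed=136.2 kt
Leg 3: track=286.9°, groundspeed=137.2 kt
Leg 4: track=181.9°, groundspeed=140.4 kt
Leg 5: track=353.4°, groundspeed=121.5 kt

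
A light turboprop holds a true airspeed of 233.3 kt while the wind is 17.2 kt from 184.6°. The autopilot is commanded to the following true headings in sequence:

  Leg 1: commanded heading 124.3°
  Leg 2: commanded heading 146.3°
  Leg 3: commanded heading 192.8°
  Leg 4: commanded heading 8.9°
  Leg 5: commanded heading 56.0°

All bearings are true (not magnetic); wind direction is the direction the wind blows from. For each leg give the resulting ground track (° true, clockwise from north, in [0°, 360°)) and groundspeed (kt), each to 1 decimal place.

Leg 1: track=120.5°, groundspeed=225.3 kt
Leg 2: track=143.5°, groundspeed=220.1 kt
Leg 3: track=193.4°, groundspeed=216.3 kt
Leg 4: track=8.6°, groundspeed=250.5 kt
Leg 5: track=52.8°, groundspeed=244.4 kt

Leg 1: heading 124.3°; drift -3.8° → track 120.5°, groundspeed 225.3 kt
Leg 2: heading 146.3°; drift -2.8° → track 143.5°, groundspeed 220.1 kt
Leg 3: heading 192.8°; drift +0.6° → track 193.4°, groundspeed 216.3 kt
Leg 4: heading 8.9°; drift -0.3° → track 8.6°, groundspeed 250.5 kt
Leg 5: heading 56.0°; drift -3.2° → track 52.8°, groundspeed 244.4 kt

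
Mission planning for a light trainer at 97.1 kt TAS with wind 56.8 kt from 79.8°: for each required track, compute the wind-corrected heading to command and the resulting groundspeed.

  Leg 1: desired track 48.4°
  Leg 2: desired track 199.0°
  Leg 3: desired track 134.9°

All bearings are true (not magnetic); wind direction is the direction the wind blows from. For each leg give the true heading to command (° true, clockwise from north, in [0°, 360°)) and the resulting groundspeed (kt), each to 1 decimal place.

Leg 1: heading=66.1°, groundspeed=44.0 kt
Leg 2: heading=168.3°, groundspeed=111.2 kt
Leg 3: heading=106.2°, groundspeed=52.7 kt

Leg 1: desired track 48.4°; wind correction +17.7° → command heading 66.1°, groundspeed 44.0 kt
Leg 2: desired track 199.0°; wind correction -30.7° → command heading 168.3°, groundspeed 111.2 kt
Leg 3: desired track 134.9°; wind correction -28.7° → command heading 106.2°, groundspeed 52.7 kt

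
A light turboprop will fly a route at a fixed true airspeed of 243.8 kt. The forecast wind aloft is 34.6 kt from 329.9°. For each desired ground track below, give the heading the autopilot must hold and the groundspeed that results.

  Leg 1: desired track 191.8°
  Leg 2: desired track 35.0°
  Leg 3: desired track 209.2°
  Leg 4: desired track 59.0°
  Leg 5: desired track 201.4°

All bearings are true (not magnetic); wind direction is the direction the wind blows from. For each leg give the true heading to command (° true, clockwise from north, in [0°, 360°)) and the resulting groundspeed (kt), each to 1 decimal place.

Leg 1: heading=197.2°, groundspeed=268.5 kt
Leg 2: heading=27.6°, groundspeed=227.2 kt
Leg 3: heading=216.2°, groundspeed=259.6 kt
Leg 4: heading=50.8°, groundspeed=240.8 kt
Leg 5: heading=207.8°, groundspeed=263.8 kt

Leg 1: desired track 191.8°; wind correction +5.4° → command heading 197.2°, groundspeed 268.5 kt
Leg 2: desired track 35.0°; wind correction -7.4° → command heading 27.6°, groundspeed 227.2 kt
Leg 3: desired track 209.2°; wind correction +7.0° → command heading 216.2°, groundspeed 259.6 kt
Leg 4: desired track 59.0°; wind correction -8.2° → command heading 50.8°, groundspeed 240.8 kt
Leg 5: desired track 201.4°; wind correction +6.4° → command heading 207.8°, groundspeed 263.8 kt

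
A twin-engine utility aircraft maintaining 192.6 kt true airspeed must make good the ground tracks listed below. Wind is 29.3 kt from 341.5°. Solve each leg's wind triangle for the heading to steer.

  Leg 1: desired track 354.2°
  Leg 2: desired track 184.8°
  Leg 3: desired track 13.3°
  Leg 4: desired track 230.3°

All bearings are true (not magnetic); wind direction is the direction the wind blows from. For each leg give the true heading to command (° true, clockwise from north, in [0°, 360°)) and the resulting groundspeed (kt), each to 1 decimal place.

Leg 1: desired track 354.2°; wind correction -1.9° → command heading 352.3°, groundspeed 163.9 kt
Leg 2: desired track 184.8°; wind correction +3.4° → command heading 188.2°, groundspeed 219.2 kt
Leg 3: desired track 13.3°; wind correction -4.6° → command heading 8.7°, groundspeed 167.1 kt
Leg 4: desired track 230.3°; wind correction +8.2° → command heading 238.5°, groundspeed 201.2 kt

Leg 1: heading=352.3°, groundspeed=163.9 kt
Leg 2: heading=188.2°, groundspeed=219.2 kt
Leg 3: heading=8.7°, groundspeed=167.1 kt
Leg 4: heading=238.5°, groundspeed=201.2 kt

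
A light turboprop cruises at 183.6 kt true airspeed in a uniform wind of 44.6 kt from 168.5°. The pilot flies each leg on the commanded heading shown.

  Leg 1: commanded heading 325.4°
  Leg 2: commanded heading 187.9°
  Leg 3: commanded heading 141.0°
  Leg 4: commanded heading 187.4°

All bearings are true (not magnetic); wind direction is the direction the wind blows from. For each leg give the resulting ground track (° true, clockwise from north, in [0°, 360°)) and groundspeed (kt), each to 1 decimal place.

Leg 1: track=329.9°, groundspeed=225.3 kt
Leg 2: track=193.9°, groundspeed=142.3 kt
Leg 3: track=132.9°, groundspeed=145.5 kt
Leg 4: track=193.2°, groundspeed=142.1 kt

Leg 1: heading 325.4°; drift +4.5° → track 329.9°, groundspeed 225.3 kt
Leg 2: heading 187.9°; drift +6.0° → track 193.9°, groundspeed 142.3 kt
Leg 3: heading 141.0°; drift -8.1° → track 132.9°, groundspeed 145.5 kt
Leg 4: heading 187.4°; drift +5.8° → track 193.2°, groundspeed 142.1 kt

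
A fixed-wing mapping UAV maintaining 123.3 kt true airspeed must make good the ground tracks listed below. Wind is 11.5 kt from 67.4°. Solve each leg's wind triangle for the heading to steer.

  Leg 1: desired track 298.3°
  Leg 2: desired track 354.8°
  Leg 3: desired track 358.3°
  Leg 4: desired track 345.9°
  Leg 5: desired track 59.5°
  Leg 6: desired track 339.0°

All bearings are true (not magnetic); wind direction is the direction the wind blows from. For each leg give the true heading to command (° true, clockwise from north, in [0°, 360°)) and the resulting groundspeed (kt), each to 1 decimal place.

Leg 1: desired track 298.3°; wind correction +4.2° → command heading 302.5°, groundspeed 130.2 kt
Leg 2: desired track 354.8°; wind correction +5.1° → command heading 359.9°, groundspeed 119.4 kt
Leg 3: desired track 358.3°; wind correction +5.0° → command heading 3.3°, groundspeed 118.7 kt
Leg 4: desired track 345.9°; wind correction +5.3° → command heading 351.2°, groundspeed 121.1 kt
Leg 5: desired track 59.5°; wind correction +0.7° → command heading 60.2°, groundspeed 111.9 kt
Leg 6: desired track 339.0°; wind correction +5.3° → command heading 344.3°, groundspeed 122.4 kt

Leg 1: heading=302.5°, groundspeed=130.2 kt
Leg 2: heading=359.9°, groundspeed=119.4 kt
Leg 3: heading=3.3°, groundspeed=118.7 kt
Leg 4: heading=351.2°, groundspeed=121.1 kt
Leg 5: heading=60.2°, groundspeed=111.9 kt
Leg 6: heading=344.3°, groundspeed=122.4 kt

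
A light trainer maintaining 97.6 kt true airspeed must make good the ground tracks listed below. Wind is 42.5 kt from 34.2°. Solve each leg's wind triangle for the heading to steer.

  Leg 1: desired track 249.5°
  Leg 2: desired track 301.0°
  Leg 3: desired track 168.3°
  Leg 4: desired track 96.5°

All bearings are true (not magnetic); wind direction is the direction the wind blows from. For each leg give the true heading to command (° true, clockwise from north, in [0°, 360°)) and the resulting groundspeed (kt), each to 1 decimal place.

Leg 1: desired track 249.5°; wind correction +14.6° → command heading 264.1°, groundspeed 129.1 kt
Leg 2: desired track 301.0°; wind correction +25.8° → command heading 326.8°, groundspeed 90.3 kt
Leg 3: desired track 168.3°; wind correction -18.2° → command heading 150.1°, groundspeed 122.3 kt
Leg 4: desired track 96.5°; wind correction -22.7° → command heading 73.8°, groundspeed 70.3 kt

Leg 1: heading=264.1°, groundspeed=129.1 kt
Leg 2: heading=326.8°, groundspeed=90.3 kt
Leg 3: heading=150.1°, groundspeed=122.3 kt
Leg 4: heading=73.8°, groundspeed=70.3 kt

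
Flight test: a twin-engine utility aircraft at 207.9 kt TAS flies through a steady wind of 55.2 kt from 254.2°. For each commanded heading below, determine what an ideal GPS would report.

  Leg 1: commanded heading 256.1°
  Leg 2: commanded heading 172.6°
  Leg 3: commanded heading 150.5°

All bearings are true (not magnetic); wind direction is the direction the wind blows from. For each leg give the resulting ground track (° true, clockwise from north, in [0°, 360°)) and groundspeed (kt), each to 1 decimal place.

Leg 1: heading 256.1°; drift +0.7° → track 256.8°, groundspeed 152.7 kt
Leg 2: heading 172.6°; drift -15.3° → track 157.3°, groundspeed 207.2 kt
Leg 3: heading 150.5°; drift -13.6° → track 136.9°, groundspeed 227.4 kt

Leg 1: track=256.8°, groundspeed=152.7 kt
Leg 2: track=157.3°, groundspeed=207.2 kt
Leg 3: track=136.9°, groundspeed=227.4 kt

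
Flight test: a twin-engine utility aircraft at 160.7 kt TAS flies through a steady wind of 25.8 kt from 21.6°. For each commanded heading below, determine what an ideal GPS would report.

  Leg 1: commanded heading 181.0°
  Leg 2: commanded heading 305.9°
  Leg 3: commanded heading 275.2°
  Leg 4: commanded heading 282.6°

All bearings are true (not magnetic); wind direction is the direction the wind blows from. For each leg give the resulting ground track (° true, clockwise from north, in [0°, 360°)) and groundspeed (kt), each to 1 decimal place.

Leg 1: track=183.8°, groundspeed=185.1 kt
Leg 2: track=296.7°, groundspeed=156.3 kt
Leg 3: track=266.8°, groundspeed=169.8 kt
Leg 4: track=273.8°, groundspeed=166.7 kt

Leg 1: heading 181.0°; drift +2.8° → track 183.8°, groundspeed 185.1 kt
Leg 2: heading 305.9°; drift -9.2° → track 296.7°, groundspeed 156.3 kt
Leg 3: heading 275.2°; drift -8.4° → track 266.8°, groundspeed 169.8 kt
Leg 4: heading 282.6°; drift -8.8° → track 273.8°, groundspeed 166.7 kt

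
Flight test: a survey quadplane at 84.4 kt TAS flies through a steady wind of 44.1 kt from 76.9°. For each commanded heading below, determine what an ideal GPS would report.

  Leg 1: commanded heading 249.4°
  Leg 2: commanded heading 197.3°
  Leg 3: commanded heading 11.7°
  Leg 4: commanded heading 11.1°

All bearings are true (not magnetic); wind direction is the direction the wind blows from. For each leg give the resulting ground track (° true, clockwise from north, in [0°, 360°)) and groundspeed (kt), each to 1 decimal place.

Leg 1: track=252.0°, groundspeed=128.3 kt
Leg 2: track=216.9°, groundspeed=113.3 kt
Leg 3: track=340.4°, groundspeed=77.1 kt
Leg 4: track=339.9°, groundspeed=77.6 kt

Leg 1: heading 249.4°; drift +2.6° → track 252.0°, groundspeed 128.3 kt
Leg 2: heading 197.3°; drift +19.6° → track 216.9°, groundspeed 113.3 kt
Leg 3: heading 11.7°; drift -31.3° → track 340.4°, groundspeed 77.1 kt
Leg 4: heading 11.1°; drift -31.2° → track 339.9°, groundspeed 77.6 kt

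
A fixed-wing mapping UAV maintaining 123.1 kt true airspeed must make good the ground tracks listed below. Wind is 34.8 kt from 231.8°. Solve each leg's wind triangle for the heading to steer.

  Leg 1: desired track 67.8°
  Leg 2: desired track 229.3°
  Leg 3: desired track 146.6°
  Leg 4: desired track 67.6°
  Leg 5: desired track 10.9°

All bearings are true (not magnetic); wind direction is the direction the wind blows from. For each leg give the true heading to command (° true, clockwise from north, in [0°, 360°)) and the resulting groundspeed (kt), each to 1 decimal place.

Leg 1: heading=72.3°, groundspeed=156.2 kt
Leg 2: heading=230.0°, groundspeed=88.3 kt
Leg 3: heading=163.0°, groundspeed=115.2 kt
Leg 4: heading=72.0°, groundspeed=156.2 kt
Leg 5: heading=0.2°, groundspeed=147.3 kt

Leg 1: desired track 67.8°; wind correction +4.5° → command heading 72.3°, groundspeed 156.2 kt
Leg 2: desired track 229.3°; wind correction +0.7° → command heading 230.0°, groundspeed 88.3 kt
Leg 3: desired track 146.6°; wind correction +16.4° → command heading 163.0°, groundspeed 115.2 kt
Leg 4: desired track 67.6°; wind correction +4.4° → command heading 72.0°, groundspeed 156.2 kt
Leg 5: desired track 10.9°; wind correction -10.7° → command heading 0.2°, groundspeed 147.3 kt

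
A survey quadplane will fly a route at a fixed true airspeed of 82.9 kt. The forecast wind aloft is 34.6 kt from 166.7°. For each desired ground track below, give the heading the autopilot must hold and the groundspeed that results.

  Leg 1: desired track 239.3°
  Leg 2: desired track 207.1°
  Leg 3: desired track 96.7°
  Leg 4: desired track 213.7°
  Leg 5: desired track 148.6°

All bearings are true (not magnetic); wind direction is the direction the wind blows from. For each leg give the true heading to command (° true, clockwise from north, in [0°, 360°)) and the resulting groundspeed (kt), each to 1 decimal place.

Leg 1: desired track 239.3°; wind correction -23.5° → command heading 215.8°, groundspeed 65.7 kt
Leg 2: desired track 207.1°; wind correction -15.7° → command heading 191.4°, groundspeed 53.5 kt
Leg 3: desired track 96.7°; wind correction +23.1° → command heading 119.8°, groundspeed 64.4 kt
Leg 4: desired track 213.7°; wind correction -17.8° → command heading 195.9°, groundspeed 55.3 kt
Leg 5: desired track 148.6°; wind correction +7.5° → command heading 156.1°, groundspeed 49.3 kt

Leg 1: heading=215.8°, groundspeed=65.7 kt
Leg 2: heading=191.4°, groundspeed=53.5 kt
Leg 3: heading=119.8°, groundspeed=64.4 kt
Leg 4: heading=195.9°, groundspeed=55.3 kt
Leg 5: heading=156.1°, groundspeed=49.3 kt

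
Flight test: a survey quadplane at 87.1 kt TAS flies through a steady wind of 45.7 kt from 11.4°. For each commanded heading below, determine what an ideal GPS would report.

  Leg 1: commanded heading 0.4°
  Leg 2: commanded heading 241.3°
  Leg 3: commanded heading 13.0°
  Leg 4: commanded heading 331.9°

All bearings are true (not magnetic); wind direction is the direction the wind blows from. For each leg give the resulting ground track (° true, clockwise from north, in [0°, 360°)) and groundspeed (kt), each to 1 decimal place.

Leg 1: track=348.7°, groundspeed=43.1 kt
Leg 2: track=224.6°, groundspeed=121.7 kt
Leg 3: track=14.8°, groundspeed=41.4 kt
Leg 4: track=302.6°, groundspeed=59.4 kt

Leg 1: heading 0.4°; drift -11.7° → track 348.7°, groundspeed 43.1 kt
Leg 2: heading 241.3°; drift -16.7° → track 224.6°, groundspeed 121.7 kt
Leg 3: heading 13.0°; drift +1.8° → track 14.8°, groundspeed 41.4 kt
Leg 4: heading 331.9°; drift -29.3° → track 302.6°, groundspeed 59.4 kt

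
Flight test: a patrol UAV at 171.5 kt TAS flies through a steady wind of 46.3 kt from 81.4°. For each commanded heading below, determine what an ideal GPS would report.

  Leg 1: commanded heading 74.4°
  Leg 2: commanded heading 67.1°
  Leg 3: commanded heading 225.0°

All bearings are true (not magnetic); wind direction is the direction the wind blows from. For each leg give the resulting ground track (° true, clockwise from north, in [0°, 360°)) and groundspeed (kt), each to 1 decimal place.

Leg 1: track=71.8°, groundspeed=125.7 kt
Leg 2: track=61.9°, groundspeed=127.1 kt
Leg 3: track=232.5°, groundspeed=210.6 kt

Leg 1: heading 74.4°; drift -2.6° → track 71.8°, groundspeed 125.7 kt
Leg 2: heading 67.1°; drift -5.2° → track 61.9°, groundspeed 127.1 kt
Leg 3: heading 225.0°; drift +7.5° → track 232.5°, groundspeed 210.6 kt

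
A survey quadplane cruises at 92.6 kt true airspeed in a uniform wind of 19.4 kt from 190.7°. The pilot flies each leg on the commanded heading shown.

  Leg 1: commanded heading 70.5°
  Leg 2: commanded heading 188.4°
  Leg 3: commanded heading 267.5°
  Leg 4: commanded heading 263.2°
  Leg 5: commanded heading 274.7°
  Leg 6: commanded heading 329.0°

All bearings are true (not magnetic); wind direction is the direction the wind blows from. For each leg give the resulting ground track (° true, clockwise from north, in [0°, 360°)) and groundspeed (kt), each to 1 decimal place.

Leg 1: track=61.2°, groundspeed=103.7 kt
Leg 2: track=187.8°, groundspeed=73.2 kt
Leg 3: track=279.6°, groundspeed=90.2 kt
Leg 4: track=275.2°, groundspeed=88.7 kt
Leg 5: track=286.7°, groundspeed=92.6 kt
Leg 6: track=335.9°, groundspeed=107.9 kt

Leg 1: heading 70.5°; drift -9.3° → track 61.2°, groundspeed 103.7 kt
Leg 2: heading 188.4°; drift -0.6° → track 187.8°, groundspeed 73.2 kt
Leg 3: heading 267.5°; drift +12.1° → track 279.6°, groundspeed 90.2 kt
Leg 4: heading 263.2°; drift +12.0° → track 275.2°, groundspeed 88.7 kt
Leg 5: heading 274.7°; drift +12.0° → track 286.7°, groundspeed 92.6 kt
Leg 6: heading 329.0°; drift +6.9° → track 335.9°, groundspeed 107.9 kt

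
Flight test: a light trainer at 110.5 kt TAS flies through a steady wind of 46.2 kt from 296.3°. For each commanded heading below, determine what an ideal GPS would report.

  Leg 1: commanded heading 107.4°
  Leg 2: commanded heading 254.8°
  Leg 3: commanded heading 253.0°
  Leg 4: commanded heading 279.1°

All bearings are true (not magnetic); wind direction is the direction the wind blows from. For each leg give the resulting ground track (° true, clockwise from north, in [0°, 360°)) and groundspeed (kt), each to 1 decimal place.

Leg 1: heading 107.4°; drift +2.6° → track 110.0°, groundspeed 156.3 kt
Leg 2: heading 254.8°; drift -22.0° → track 232.8°, groundspeed 81.8 kt
Leg 3: heading 253.0°; drift -22.4° → track 230.6°, groundspeed 83.2 kt
Leg 4: heading 279.1°; drift -11.6° → track 267.5°, groundspeed 67.8 kt

Leg 1: track=110.0°, groundspeed=156.3 kt
Leg 2: track=232.8°, groundspeed=81.8 kt
Leg 3: track=230.6°, groundspeed=83.2 kt
Leg 4: track=267.5°, groundspeed=67.8 kt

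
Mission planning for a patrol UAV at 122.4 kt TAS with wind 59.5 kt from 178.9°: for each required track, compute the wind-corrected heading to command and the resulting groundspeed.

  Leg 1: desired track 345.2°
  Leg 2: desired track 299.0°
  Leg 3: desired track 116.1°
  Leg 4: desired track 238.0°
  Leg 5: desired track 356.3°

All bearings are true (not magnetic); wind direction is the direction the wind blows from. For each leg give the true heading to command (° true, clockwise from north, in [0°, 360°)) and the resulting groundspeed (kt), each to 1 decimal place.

Leg 1: desired track 345.2°; wind correction -6.6° → command heading 338.6°, groundspeed 179.4 kt
Leg 2: desired track 299.0°; wind correction -24.9° → command heading 274.1°, groundspeed 140.9 kt
Leg 3: desired track 116.1°; wind correction +25.6° → command heading 141.7°, groundspeed 83.2 kt
Leg 4: desired track 238.0°; wind correction -24.7° → command heading 213.3°, groundspeed 80.7 kt
Leg 5: desired track 356.3°; wind correction -1.3° → command heading 355.0°, groundspeed 181.8 kt

Leg 1: heading=338.6°, groundspeed=179.4 kt
Leg 2: heading=274.1°, groundspeed=140.9 kt
Leg 3: heading=141.7°, groundspeed=83.2 kt
Leg 4: heading=213.3°, groundspeed=80.7 kt
Leg 5: heading=355.0°, groundspeed=181.8 kt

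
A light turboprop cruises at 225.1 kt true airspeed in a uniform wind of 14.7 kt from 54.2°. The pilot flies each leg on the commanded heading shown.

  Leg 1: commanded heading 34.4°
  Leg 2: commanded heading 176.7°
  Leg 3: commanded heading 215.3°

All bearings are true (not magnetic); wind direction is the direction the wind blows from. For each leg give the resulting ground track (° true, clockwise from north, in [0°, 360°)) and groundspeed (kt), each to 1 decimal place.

Leg 1: track=33.0°, groundspeed=211.3 kt
Leg 2: track=179.7°, groundspeed=233.3 kt
Leg 3: track=216.4°, groundspeed=239.1 kt

Leg 1: heading 34.4°; drift -1.4° → track 33.0°, groundspeed 211.3 kt
Leg 2: heading 176.7°; drift +3.0° → track 179.7°, groundspeed 233.3 kt
Leg 3: heading 215.3°; drift +1.1° → track 216.4°, groundspeed 239.1 kt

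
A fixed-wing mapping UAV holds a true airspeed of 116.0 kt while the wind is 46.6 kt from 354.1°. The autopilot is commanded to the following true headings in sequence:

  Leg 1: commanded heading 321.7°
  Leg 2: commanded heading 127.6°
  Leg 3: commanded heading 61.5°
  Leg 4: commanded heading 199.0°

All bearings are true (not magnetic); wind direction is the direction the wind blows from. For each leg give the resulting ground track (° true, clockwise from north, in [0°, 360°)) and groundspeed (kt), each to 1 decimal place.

Leg 1: heading 321.7°; drift -18.0° → track 303.7°, groundspeed 80.6 kt
Leg 2: heading 127.6°; drift +12.9° → track 140.5°, groundspeed 151.9 kt
Leg 3: heading 61.5°; drift +23.7° → track 85.2°, groundspeed 107.1 kt
Leg 4: heading 199.0°; drift -7.1° → track 191.9°, groundspeed 159.5 kt

Leg 1: track=303.7°, groundspeed=80.6 kt
Leg 2: track=140.5°, groundspeed=151.9 kt
Leg 3: track=85.2°, groundspeed=107.1 kt
Leg 4: track=191.9°, groundspeed=159.5 kt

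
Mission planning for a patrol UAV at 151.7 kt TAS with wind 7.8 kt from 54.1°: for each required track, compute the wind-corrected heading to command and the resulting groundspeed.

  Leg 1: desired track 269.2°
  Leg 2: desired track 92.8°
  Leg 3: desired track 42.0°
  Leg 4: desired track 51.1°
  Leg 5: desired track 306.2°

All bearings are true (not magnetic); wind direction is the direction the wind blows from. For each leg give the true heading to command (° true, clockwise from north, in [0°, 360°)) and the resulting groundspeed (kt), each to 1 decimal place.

Leg 1: desired track 269.2°; wind correction +1.7° → command heading 270.9°, groundspeed 158.0 kt
Leg 2: desired track 92.8°; wind correction -1.8° → command heading 91.0°, groundspeed 145.5 kt
Leg 3: desired track 42.0°; wind correction +0.6° → command heading 42.6°, groundspeed 144.1 kt
Leg 4: desired track 51.1°; wind correction +0.2° → command heading 51.3°, groundspeed 143.9 kt
Leg 5: desired track 306.2°; wind correction +2.8° → command heading 309.0°, groundspeed 153.9 kt

Leg 1: heading=270.9°, groundspeed=158.0 kt
Leg 2: heading=91.0°, groundspeed=145.5 kt
Leg 3: heading=42.6°, groundspeed=144.1 kt
Leg 4: heading=51.3°, groundspeed=143.9 kt
Leg 5: heading=309.0°, groundspeed=153.9 kt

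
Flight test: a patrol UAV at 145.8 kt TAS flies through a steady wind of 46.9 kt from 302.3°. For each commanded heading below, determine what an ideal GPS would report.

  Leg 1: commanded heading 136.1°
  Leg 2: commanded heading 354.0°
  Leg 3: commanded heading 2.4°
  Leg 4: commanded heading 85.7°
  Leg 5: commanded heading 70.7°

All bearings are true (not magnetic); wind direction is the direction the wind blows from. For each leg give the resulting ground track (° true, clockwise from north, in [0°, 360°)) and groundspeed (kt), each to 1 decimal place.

Leg 1: track=132.8°, groundspeed=191.7 kt
Leg 2: track=11.5°, groundspeed=122.4 kt
Leg 3: track=20.8°, groundspeed=129.0 kt
Leg 4: track=94.4°, groundspeed=185.6 kt
Leg 5: track=82.6°, groundspeed=178.8 kt

Leg 1: heading 136.1°; drift -3.3° → track 132.8°, groundspeed 191.7 kt
Leg 2: heading 354.0°; drift +17.5° → track 11.5°, groundspeed 122.4 kt
Leg 3: heading 2.4°; drift +18.4° → track 20.8°, groundspeed 129.0 kt
Leg 4: heading 85.7°; drift +8.7° → track 94.4°, groundspeed 185.6 kt
Leg 5: heading 70.7°; drift +11.9° → track 82.6°, groundspeed 178.8 kt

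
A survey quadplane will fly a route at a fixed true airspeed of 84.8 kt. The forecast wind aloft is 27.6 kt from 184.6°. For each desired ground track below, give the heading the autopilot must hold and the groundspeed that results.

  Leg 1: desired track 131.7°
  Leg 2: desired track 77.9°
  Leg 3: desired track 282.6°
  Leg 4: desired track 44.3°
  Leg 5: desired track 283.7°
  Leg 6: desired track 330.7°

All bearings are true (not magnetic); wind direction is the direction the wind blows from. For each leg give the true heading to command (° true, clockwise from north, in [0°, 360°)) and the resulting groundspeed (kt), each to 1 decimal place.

Leg 1: desired track 131.7°; wind correction +15.0° → command heading 146.7°, groundspeed 65.2 kt
Leg 2: desired track 77.9°; wind correction +18.2° → command heading 96.1°, groundspeed 88.5 kt
Leg 3: desired track 282.6°; wind correction -18.8° → command heading 263.8°, groundspeed 84.1 kt
Leg 4: desired track 44.3°; wind correction +12.0° → command heading 56.3°, groundspeed 104.2 kt
Leg 5: desired track 283.7°; wind correction -18.7° → command heading 265.0°, groundspeed 84.7 kt
Leg 6: desired track 330.7°; wind correction -10.5° → command heading 320.2°, groundspeed 106.3 kt

Leg 1: heading=146.7°, groundspeed=65.2 kt
Leg 2: heading=96.1°, groundspeed=88.5 kt
Leg 3: heading=263.8°, groundspeed=84.1 kt
Leg 4: heading=56.3°, groundspeed=104.2 kt
Leg 5: heading=265.0°, groundspeed=84.7 kt
Leg 6: heading=320.2°, groundspeed=106.3 kt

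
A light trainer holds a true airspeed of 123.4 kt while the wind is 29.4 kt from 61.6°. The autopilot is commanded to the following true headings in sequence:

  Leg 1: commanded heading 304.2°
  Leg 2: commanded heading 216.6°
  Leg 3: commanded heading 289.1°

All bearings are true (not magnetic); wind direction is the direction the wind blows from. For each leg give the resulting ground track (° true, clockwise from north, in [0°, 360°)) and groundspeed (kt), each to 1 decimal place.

Leg 1: heading 304.2°; drift -10.8° → track 293.4°, groundspeed 139.4 kt
Leg 2: heading 216.6°; drift +4.7° → track 221.3°, groundspeed 150.6 kt
Leg 3: heading 289.1°; drift -8.6° → track 280.5°, groundspeed 144.9 kt

Leg 1: track=293.4°, groundspeed=139.4 kt
Leg 2: track=221.3°, groundspeed=150.6 kt
Leg 3: track=280.5°, groundspeed=144.9 kt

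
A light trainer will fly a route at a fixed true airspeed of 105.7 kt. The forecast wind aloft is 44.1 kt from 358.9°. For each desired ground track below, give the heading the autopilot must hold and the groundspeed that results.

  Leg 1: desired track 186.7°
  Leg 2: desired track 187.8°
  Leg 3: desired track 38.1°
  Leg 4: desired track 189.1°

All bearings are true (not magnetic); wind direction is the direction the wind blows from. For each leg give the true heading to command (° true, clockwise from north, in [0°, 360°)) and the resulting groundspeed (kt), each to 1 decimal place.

Leg 1: heading=189.9°, groundspeed=149.2 kt
Leg 2: heading=191.5°, groundspeed=149.0 kt
Leg 3: heading=22.8°, groundspeed=67.8 kt
Leg 4: heading=193.3°, groundspeed=148.8 kt

Leg 1: desired track 186.7°; wind correction +3.2° → command heading 189.9°, groundspeed 149.2 kt
Leg 2: desired track 187.8°; wind correction +3.7° → command heading 191.5°, groundspeed 149.0 kt
Leg 3: desired track 38.1°; wind correction -15.3° → command heading 22.8°, groundspeed 67.8 kt
Leg 4: desired track 189.1°; wind correction +4.2° → command heading 193.3°, groundspeed 148.8 kt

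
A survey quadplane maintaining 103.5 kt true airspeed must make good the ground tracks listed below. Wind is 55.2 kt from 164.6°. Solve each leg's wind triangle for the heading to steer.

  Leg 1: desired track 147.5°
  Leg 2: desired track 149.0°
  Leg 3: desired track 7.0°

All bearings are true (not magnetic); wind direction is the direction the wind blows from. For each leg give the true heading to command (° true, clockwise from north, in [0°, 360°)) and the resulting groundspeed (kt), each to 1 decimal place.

Leg 1: heading=156.5°, groundspeed=49.5 kt
Leg 2: heading=157.2°, groundspeed=49.3 kt
Leg 3: heading=18.7°, groundspeed=152.4 kt

Leg 1: desired track 147.5°; wind correction +9.0° → command heading 156.5°, groundspeed 49.5 kt
Leg 2: desired track 149.0°; wind correction +8.2° → command heading 157.2°, groundspeed 49.3 kt
Leg 3: desired track 7.0°; wind correction +11.7° → command heading 18.7°, groundspeed 152.4 kt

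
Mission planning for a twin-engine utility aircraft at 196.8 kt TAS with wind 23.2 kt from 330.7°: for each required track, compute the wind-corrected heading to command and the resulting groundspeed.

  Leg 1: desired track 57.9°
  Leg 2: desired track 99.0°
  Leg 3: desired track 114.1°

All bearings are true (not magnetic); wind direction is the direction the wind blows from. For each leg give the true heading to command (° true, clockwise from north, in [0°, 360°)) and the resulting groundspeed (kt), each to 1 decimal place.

Leg 1: heading=51.1°, groundspeed=194.3 kt
Leg 2: heading=93.7°, groundspeed=210.3 kt
Leg 3: heading=110.1°, groundspeed=214.9 kt

Leg 1: desired track 57.9°; wind correction -6.8° → command heading 51.1°, groundspeed 194.3 kt
Leg 2: desired track 99.0°; wind correction -5.3° → command heading 93.7°, groundspeed 210.3 kt
Leg 3: desired track 114.1°; wind correction -4.0° → command heading 110.1°, groundspeed 214.9 kt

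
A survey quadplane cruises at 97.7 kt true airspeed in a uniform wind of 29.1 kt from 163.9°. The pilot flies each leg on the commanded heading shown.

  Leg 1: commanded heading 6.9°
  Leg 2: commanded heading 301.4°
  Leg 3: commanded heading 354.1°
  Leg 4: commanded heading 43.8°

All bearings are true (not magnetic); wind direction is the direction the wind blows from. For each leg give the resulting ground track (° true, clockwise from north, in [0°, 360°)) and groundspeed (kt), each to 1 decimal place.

Leg 1: heading 6.9°; drift -5.2° → track 1.7°, groundspeed 125.0 kt
Leg 2: heading 301.4°; drift +9.4° → track 310.8°, groundspeed 120.8 kt
Leg 3: heading 354.1°; drift -2.3° → track 351.8°, groundspeed 126.4 kt
Leg 4: heading 43.8°; drift -12.6° → track 31.2°, groundspeed 115.1 kt

Leg 1: track=1.7°, groundspeed=125.0 kt
Leg 2: track=310.8°, groundspeed=120.8 kt
Leg 3: track=351.8°, groundspeed=126.4 kt
Leg 4: track=31.2°, groundspeed=115.1 kt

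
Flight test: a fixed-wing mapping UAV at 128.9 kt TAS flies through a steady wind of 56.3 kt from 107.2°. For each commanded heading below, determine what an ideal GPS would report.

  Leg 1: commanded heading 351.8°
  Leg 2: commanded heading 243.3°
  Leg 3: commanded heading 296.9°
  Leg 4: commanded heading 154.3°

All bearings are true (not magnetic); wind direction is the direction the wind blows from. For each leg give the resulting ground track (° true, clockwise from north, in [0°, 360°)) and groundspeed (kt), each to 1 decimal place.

Leg 1: heading 351.8°; drift -18.4° → track 333.4°, groundspeed 161.3 kt
Leg 2: heading 243.3°; drift +13.0° → track 256.3°, groundspeed 173.9 kt
Leg 3: heading 296.9°; drift -2.9° → track 294.0°, groundspeed 184.6 kt
Leg 4: heading 154.3°; drift +24.5° → track 178.8°, groundspeed 99.5 kt

Leg 1: track=333.4°, groundspeed=161.3 kt
Leg 2: track=256.3°, groundspeed=173.9 kt
Leg 3: track=294.0°, groundspeed=184.6 kt
Leg 4: track=178.8°, groundspeed=99.5 kt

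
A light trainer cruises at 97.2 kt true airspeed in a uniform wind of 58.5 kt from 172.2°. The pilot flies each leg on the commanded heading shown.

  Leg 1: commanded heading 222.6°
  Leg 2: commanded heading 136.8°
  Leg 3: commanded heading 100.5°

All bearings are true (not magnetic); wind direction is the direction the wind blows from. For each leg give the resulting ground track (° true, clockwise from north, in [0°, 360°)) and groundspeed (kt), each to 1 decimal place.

Leg 1: track=259.6°, groundspeed=75.0 kt
Leg 2: track=102.4°, groundspeed=60.0 kt
Leg 3: track=65.3°, groundspeed=96.4 kt

Leg 1: heading 222.6°; drift +37.0° → track 259.6°, groundspeed 75.0 kt
Leg 2: heading 136.8°; drift -34.4° → track 102.4°, groundspeed 60.0 kt
Leg 3: heading 100.5°; drift -35.2° → track 65.3°, groundspeed 96.4 kt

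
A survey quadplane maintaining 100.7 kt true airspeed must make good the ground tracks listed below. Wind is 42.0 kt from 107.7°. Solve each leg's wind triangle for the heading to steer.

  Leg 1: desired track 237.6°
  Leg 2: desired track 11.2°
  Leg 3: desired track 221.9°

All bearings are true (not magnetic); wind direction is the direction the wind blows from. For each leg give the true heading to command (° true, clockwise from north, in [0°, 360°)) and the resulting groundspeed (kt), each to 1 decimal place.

Leg 1: desired track 237.6°; wind correction -18.7° → command heading 218.9°, groundspeed 122.3 kt
Leg 2: desired track 11.2°; wind correction +24.5° → command heading 35.7°, groundspeed 96.4 kt
Leg 3: desired track 221.9°; wind correction -22.4° → command heading 199.5°, groundspeed 110.3 kt

Leg 1: heading=218.9°, groundspeed=122.3 kt
Leg 2: heading=35.7°, groundspeed=96.4 kt
Leg 3: heading=199.5°, groundspeed=110.3 kt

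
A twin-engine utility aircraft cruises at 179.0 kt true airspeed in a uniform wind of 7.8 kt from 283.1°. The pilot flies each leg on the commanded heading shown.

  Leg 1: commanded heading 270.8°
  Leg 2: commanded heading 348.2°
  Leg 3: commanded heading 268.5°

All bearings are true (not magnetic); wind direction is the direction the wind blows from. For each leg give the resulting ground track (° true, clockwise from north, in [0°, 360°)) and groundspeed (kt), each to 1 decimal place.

Leg 1: track=270.2°, groundspeed=171.4 kt
Leg 2: track=350.5°, groundspeed=175.9 kt
Leg 3: track=267.8°, groundspeed=171.5 kt

Leg 1: heading 270.8°; drift -0.6° → track 270.2°, groundspeed 171.4 kt
Leg 2: heading 348.2°; drift +2.3° → track 350.5°, groundspeed 175.9 kt
Leg 3: heading 268.5°; drift -0.7° → track 267.8°, groundspeed 171.5 kt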